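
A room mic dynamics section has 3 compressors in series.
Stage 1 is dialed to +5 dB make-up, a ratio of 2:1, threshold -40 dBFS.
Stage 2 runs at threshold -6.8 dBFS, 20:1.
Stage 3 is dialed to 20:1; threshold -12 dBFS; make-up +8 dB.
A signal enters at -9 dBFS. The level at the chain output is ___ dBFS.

-11.5 dBFS

Stage 1: overshoot 31 dB → 31/2 = 15.5 dB → -24.5 dBFS; +5 dB make-up → -19.5 dBFS.
Stage 2: -19.5 dBFS is at or below the -6.8 dBFS threshold — no compression; output -19.5 dBFS.
Stage 3: -19.5 dBFS is at or below the -12 dBFS threshold — no compression; make-up brings it to -11.5 dBFS.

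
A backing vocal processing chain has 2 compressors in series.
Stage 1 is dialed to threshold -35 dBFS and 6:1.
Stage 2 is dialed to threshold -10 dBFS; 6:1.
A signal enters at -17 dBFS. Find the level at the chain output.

-32 dBFS

Stage 1: 18 dB above -35 dBFS, reduced 6:1 to 3 dB above → -32 dBFS.
Stage 2: below threshold (-32 ≤ -10); passes unchanged; output -32 dBFS.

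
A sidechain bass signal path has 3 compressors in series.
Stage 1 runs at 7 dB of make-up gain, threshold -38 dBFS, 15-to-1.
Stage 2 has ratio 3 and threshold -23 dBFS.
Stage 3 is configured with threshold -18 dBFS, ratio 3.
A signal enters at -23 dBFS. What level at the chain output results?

-30 dBFS

Stage 1: 15 dB above -38 dBFS, reduced 15:1 to 1 dB above → -37 dBFS; +7 dB make-up → -30 dBFS.
Stage 2: -30 dBFS is at or below the -23 dBFS threshold — no compression; output -30 dBFS.
Stage 3: -30 dBFS ≤ -18 dBFS, so stage 3 doesn't engage; output -30 dBFS.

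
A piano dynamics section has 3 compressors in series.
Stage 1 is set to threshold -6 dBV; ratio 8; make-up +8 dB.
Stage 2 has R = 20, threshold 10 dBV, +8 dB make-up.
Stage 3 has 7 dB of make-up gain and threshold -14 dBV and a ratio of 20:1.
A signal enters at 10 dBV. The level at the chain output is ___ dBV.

-5.7 dBV

Stage 1: 16 dB above -6 dBV, reduced 8:1 to 2 dB above → -4 dBV; +8 dB make-up → 4 dBV.
Stage 2: 4 dBV is at or below the 10 dBV threshold — no compression; make-up brings it to 12 dBV.
Stage 3: overshoot 26 dB → 26/20 = 1.3 dB → -12.7 dBV; +7 dB make-up → -5.7 dBV.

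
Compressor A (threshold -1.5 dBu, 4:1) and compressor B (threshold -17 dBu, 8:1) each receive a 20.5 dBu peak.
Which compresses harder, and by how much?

B, by 16.3125 dB

A: 22 dB over, compressed to 5.5 dB over, so 16.5 dB of GR.
B: 37.5 dB over, compressed to 4.6875 dB over, so 32.8125 dB of GR.
Difference: 16.3125 dB in favour of B.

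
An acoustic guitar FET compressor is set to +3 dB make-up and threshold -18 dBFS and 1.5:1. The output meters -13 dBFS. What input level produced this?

Stripping the +3 dB make-up gives -16 dBFS at the gain stage.
That's 2 dB above the -18 dBFS threshold.
Input overshoot = R × output overshoot = 3 dB → input = -18 + 3 = -15 dBFS.

-15 dBFS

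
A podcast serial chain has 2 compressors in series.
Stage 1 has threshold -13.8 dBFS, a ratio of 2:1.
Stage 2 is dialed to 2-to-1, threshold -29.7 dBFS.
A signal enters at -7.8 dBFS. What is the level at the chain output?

-20.25 dBFS

Stage 1: 6 dB above -13.8 dBFS, reduced 2:1 to 3 dB above → -10.8 dBFS.
Stage 2: overshoot 18.9 dB → 18.9/2 = 9.45 dB → -20.25 dBFS.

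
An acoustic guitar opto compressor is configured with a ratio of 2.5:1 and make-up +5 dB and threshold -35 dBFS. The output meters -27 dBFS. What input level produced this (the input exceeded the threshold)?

Before make-up, the level was -27 − 5 = -32 dBFS.
The compressed level sits -32 − (-35) = 3 dB over threshold.
Undo the ratio: input overshoot = 3 × 2.5 = 7.5 dB, giving input = -27.5 dBFS.

-27.5 dBFS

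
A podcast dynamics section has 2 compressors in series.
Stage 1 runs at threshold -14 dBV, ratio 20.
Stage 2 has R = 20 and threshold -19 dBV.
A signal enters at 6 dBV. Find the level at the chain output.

-18.7 dBV

Stage 1: 20 dB above -14 dBV, reduced 20:1 to 1 dB above → -13 dBV.
Stage 2: overshoot 6 dB → 6/20 = 0.3 dB → -18.7 dBV.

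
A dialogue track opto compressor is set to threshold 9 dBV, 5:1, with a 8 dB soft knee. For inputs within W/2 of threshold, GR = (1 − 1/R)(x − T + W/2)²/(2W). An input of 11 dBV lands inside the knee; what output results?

x − T + W/2 = 11 − 9 + 4 = 6.
GR = (1 − 1/5) × 6² / 16 = 0.8 × 36 / 16 = 1.8 dB.
Output = 11 − 1.8 = 9.2 dBV.

9.2 dBV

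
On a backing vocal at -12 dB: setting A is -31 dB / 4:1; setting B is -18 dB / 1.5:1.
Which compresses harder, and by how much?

A: 19 dB over, compressed to 4.75 dB over, so 14.25 dB of GR.
B: 6 dB over, compressed to 4 dB over, so 2 dB of GR.
A reduces 12.25 dB more.

A, by 12.25 dB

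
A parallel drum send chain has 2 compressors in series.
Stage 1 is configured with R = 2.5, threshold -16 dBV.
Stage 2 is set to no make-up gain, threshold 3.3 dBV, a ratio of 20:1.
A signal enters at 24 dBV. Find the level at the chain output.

Stage 1: 40 dB above -16 dBV, reduced 2.5:1 to 16 dB above → 0 dBV.
Stage 2: 0 dBV ≤ 3.3 dBV, so stage 2 doesn't engage; output 0 dBV.

0 dBV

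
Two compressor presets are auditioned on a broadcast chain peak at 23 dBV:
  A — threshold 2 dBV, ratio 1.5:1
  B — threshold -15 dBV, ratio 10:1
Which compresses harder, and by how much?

B, by 27.2 dB

A: GR = 21 − 21/1.5 = 7 dB.
B: GR = 38 − 38/10 = 34.2 dB.
B applies 27.2 dB more gain reduction.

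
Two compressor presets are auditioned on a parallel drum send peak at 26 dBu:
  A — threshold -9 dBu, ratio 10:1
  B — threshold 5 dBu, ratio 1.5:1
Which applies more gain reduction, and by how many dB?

A, by 24.5 dB

A: overshoot 35 dB → output overshoot 3.5 dB → GR 31.5 dB.
B: overshoot 21 dB → output overshoot 14 dB → GR 7 dB.
Difference: 24.5 dB in favour of A.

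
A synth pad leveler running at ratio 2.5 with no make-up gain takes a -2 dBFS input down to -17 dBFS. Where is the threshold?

-27 dBFS

Input is 25 dB above T (since output overshoot × R = input overshoot: (-17 − T)·2.5 = -2 − T gives T = -27 dBFS).
Check: -27 + (-2 − (-27))/2.5 = -27 + 10 = -17 dBFS. ✓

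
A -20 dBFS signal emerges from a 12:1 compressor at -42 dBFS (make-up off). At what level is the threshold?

Gain reduction = -20 − (-42) = 22 dB; output overshoot = GR / (R − 1) = 22 / 11 = 2 dB.
Threshold = output − output overshoot = -42 − 2 = -44 dBFS.

-44 dBFS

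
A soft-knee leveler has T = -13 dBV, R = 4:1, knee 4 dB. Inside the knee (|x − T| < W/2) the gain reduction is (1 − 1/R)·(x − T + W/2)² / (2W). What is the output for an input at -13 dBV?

x − T + W/2 = -13 − (-13) + 2 = 2.
GR = (1 − 1/4) × 2² / 8 = 0.75 × 4 / 8 = 0.375 dB.
Output = -13 − 0.375 = -13.375 dBV.

-13.375 dBV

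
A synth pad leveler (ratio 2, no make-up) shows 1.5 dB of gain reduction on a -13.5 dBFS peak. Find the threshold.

-16.5 dBFS

Gain reduction = -13.5 − (-15) = 1.5 dB; output overshoot = GR / (R − 1) = 1.5 / 1 = 1.5 dB.
Threshold = output − output overshoot = -15 − 1.5 = -16.5 dBFS.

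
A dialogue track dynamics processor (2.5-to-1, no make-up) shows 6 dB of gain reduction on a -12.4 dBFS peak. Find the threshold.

-22.4 dBFS

Gain reduction = -12.4 − (-18.4) = 6 dB; output overshoot = GR / (R − 1) = 6 / 1.5 = 4 dB.
Threshold = output − output overshoot = -18.4 − 4 = -22.4 dBFS.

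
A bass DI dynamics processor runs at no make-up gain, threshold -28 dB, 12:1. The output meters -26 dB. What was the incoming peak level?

The compressed level sits -26 − (-28) = 2 dB over threshold.
Input overshoot = R × output overshoot = 24 dB → input = -28 + 24 = -4 dB.

-4 dB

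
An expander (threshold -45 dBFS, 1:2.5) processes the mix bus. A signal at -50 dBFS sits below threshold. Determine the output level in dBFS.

-57.5 dBFS

Undershoot = (-45) − (-50) = 5 dB.
At 1:2.5, that expands to 12.5 dB under threshold.
Output = -45 − 12.5 = -57.5 dBFS.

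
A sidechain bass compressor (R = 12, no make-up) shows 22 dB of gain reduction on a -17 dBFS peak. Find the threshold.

Input is 24 dB above T (since output overshoot × R = input overshoot: (-39 − T)·12 = -17 − T gives T = -41 dBFS).
Check: -41 + (-17 − (-41))/12 = -41 + 2 = -39 dBFS. ✓

-41 dBFS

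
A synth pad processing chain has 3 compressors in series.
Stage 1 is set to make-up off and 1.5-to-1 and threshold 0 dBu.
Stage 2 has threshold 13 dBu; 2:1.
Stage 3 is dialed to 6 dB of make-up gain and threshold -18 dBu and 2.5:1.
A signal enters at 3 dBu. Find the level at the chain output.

-4 dBu

Stage 1: 3 dBu is 3 dB over 0 dBu; at 1.5:1 that becomes 2 dB over, giving 2 dBu.
Stage 2: 2 dBu ≤ 13 dBu, so stage 2 doesn't engage; output 2 dBu.
Stage 3: 20 dB above -18 dBu, reduced 2.5:1 to 8 dB above → -10 dBu; +6 dB make-up → -4 dBu.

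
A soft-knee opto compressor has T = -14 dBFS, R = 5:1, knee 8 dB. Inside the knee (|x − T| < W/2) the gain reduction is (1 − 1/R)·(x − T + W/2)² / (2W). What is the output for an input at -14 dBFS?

x − T + W/2 = -14 − (-14) + 4 = 4.
GR = (1 − 1/5) × 4² / 16 = 0.8 × 16 / 16 = 0.8 dB.
Output = -14 − 0.8 = -14.8 dBFS.

-14.8 dBFS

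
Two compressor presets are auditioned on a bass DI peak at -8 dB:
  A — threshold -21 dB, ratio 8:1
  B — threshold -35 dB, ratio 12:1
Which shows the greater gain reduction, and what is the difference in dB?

B, by 13.375 dB

A: 13 dB over, compressed to 1.625 dB over, so 11.375 dB of GR.
B: 27 dB over, compressed to 2.25 dB over, so 24.75 dB of GR.
Difference: 13.375 dB in favour of B.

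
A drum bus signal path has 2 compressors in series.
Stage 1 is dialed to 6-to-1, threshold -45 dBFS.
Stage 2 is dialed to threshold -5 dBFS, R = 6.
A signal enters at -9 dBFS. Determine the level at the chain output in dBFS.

-39 dBFS

Stage 1: -9 dBFS is 36 dB over -45 dBFS; at 6:1 that becomes 6 dB over, giving -39 dBFS.
Stage 2: -39 dBFS is at or below the -5 dBFS threshold — no compression; output -39 dBFS.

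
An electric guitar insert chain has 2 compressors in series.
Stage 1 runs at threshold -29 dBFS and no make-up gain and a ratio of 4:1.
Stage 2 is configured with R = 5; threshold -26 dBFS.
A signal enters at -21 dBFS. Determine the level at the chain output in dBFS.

Stage 1: 8 dB above -29 dBFS, reduced 4:1 to 2 dB above → -27 dBFS.
Stage 2: -27 dBFS is at or below the -26 dBFS threshold — no compression; output -27 dBFS.

-27 dBFS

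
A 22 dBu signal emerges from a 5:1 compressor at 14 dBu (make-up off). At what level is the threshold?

Gain reduction = 22 − 14 = 8 dB; output overshoot = GR / (R − 1) = 8 / 4 = 2 dB.
Threshold = output − output overshoot = 14 − 2 = 12 dBu.

12 dBu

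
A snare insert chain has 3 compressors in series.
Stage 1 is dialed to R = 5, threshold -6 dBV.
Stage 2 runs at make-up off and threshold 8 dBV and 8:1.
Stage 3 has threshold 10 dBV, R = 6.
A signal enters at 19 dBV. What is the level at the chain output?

-1 dBV

Stage 1: 25 dB above -6 dBV, reduced 5:1 to 5 dB above → -1 dBV.
Stage 2: -1 dBV ≤ 8 dBV, so stage 2 doesn't engage; output -1 dBV.
Stage 3: -1 dBV ≤ 10 dBV, so stage 3 doesn't engage; output -1 dBV.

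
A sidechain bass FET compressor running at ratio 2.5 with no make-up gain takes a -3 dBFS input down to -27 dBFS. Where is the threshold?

-43 dBFS

Input is 40 dB above T (since output overshoot × R = input overshoot: (-27 − T)·2.5 = -3 − T gives T = -43 dBFS).
Check: -43 + (-3 − (-43))/2.5 = -43 + 16 = -27 dBFS. ✓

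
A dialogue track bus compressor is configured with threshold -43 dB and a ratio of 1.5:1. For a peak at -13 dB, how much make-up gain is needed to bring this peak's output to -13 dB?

The peak compresses to -43 + 30/1.5 = -23 dB.
To reach -13 dB requires -13 − (-23) = 10 dB of make-up.

10 dB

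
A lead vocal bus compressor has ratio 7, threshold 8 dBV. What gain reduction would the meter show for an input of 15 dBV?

6 dB

15 dBV exceeds the threshold by 7 dB.
A 7:1 ratio leaves 1 dB of that excess.
So the signal is attenuated by 7 − 1 = 6 dB.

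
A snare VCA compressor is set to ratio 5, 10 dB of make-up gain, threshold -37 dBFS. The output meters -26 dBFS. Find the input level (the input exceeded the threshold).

-32 dBFS

Remove make-up: -26 − 10 = -36 dBFS.
The compressed level sits -36 − (-37) = 1 dB over threshold.
Input overshoot = R × output overshoot = 5 dB → input = -37 + 5 = -32 dBFS.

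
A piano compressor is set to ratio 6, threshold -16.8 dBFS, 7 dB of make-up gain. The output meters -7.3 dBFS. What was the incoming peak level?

-1.8 dBFS

Stripping the +7 dB make-up gives -14.3 dBFS at the gain stage.
Post-compression overshoot = -14.3 − (-16.8) = 2.5 dB.
Before 6:1 compression the overshoot was 2.5 × 6 = 15 dB, so input = -16.8 + 15 = -1.8 dBFS.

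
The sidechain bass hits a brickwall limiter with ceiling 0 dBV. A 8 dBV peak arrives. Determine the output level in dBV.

At ∞:1, everything above 0 dBV is held at the ceiling.

0 dBV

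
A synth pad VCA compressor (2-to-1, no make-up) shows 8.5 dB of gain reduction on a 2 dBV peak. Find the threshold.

Gain reduction = 2 − (-6.5) = 8.5 dB; output overshoot = GR / (R − 1) = 8.5 / 1 = 8.5 dB.
Threshold = output − output overshoot = -6.5 − 8.5 = -15 dBV.

-15 dBV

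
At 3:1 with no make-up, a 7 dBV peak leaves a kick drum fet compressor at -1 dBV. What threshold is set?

-5 dBV

Let T be the threshold. Output overshoot = (input overshoot)/R, so -1 − T = (7 − T)/3.
3·(-1 − T) = 7 − T → 2·T = -3 − 7 = -10.
T = -10/2 = -5 dBV.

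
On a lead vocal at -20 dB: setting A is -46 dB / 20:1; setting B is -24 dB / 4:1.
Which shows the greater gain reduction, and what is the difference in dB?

A, by 21.7 dB

A: GR = 26 − 26/20 = 24.7 dB.
B: GR = 4 − 4/4 = 3 dB.
A applies 21.7 dB more gain reduction.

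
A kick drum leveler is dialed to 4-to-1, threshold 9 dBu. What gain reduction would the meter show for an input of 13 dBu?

3 dB

13 dBu exceeds the threshold by 4 dB.
After 4:1 compression the overshoot becomes 4/4 = 1 dB.
GR = overshoot in − overshoot out = 4 − 1 = 3 dB.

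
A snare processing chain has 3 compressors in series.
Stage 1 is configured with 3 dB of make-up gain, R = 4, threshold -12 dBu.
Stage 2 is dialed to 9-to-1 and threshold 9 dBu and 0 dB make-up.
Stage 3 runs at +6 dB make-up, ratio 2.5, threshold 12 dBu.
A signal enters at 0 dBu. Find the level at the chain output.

Stage 1: 0 dBu is 12 dB over -12 dBu; at 4:1 that becomes 3 dB over, giving -9 dBu; +3 dB make-up → -6 dBu.
Stage 2: -6 dBu is at or below the 9 dBu threshold — no compression; output -6 dBu.
Stage 3: -6 dBu ≤ 12 dBu, so stage 3 doesn't engage; make-up brings it to 0 dBu.

0 dBu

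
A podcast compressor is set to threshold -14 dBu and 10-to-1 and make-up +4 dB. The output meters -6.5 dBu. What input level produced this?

Before make-up, the level was -6.5 − 4 = -10.5 dBu.
Post-compression overshoot = -10.5 − (-14) = 3.5 dB.
Undo the ratio: input overshoot = 3.5 × 10 = 35 dB, giving input = 21 dBu.

21 dBu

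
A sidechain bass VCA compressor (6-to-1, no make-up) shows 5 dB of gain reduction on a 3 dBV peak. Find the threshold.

Gain reduction = 3 − (-2) = 5 dB; output overshoot = GR / (R − 1) = 5 / 5 = 1 dB.
Threshold = output − output overshoot = -2 − 1 = -3 dBV.

-3 dBV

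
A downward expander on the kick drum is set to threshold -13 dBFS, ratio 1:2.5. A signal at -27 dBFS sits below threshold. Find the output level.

Below threshold, a 1:2.5 expander applies gain = (2.5−1)×(T − x) of attenuation.
(2.5−1) × 14 = 21 dB, so output = -27 − 21 = -48 dBFS.

-48 dBFS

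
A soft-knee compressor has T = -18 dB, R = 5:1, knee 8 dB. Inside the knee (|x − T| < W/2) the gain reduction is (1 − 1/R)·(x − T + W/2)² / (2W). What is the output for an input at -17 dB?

x − T + W/2 = -17 − (-18) + 4 = 5.
GR = (1 − 1/5) × 5² / 16 = 0.8 × 25 / 16 = 1.25 dB.
Output = -17 − 1.25 = -18.25 dB.

-18.25 dB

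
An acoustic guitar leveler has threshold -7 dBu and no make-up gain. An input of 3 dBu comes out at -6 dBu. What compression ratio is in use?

10:1

Input overshoot = 3 − (-7) = 10 dB; output overshoot = -6 − (-7) = 1 dB.
Ratio = 10 / 1 = 10.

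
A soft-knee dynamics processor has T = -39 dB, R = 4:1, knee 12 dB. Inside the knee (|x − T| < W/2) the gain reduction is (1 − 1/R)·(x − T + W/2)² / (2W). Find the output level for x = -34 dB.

-37.78125 dB

x − T + W/2 = -34 − (-39) + 6 = 11.
GR = (1 − 1/4) × 11² / 24 = 0.75 × 121 / 24 = 3.78125 dB.
Output = -34 − 3.78125 = -37.78125 dB.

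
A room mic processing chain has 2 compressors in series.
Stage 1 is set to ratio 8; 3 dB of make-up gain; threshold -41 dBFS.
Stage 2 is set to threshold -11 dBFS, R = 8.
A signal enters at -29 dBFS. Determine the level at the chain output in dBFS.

-36.5 dBFS

Stage 1: 12 dB above -41 dBFS, reduced 8:1 to 1.5 dB above → -39.5 dBFS; +3 dB make-up → -36.5 dBFS.
Stage 2: below threshold (-36.5 ≤ -11); passes unchanged; output -36.5 dBFS.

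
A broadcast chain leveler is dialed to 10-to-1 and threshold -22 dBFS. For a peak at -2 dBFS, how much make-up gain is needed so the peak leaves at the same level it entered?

Without make-up, output = threshold + overshoot/10 = -22 + 2 = -20 dBFS.
Gap to target: 18 dB.

18 dB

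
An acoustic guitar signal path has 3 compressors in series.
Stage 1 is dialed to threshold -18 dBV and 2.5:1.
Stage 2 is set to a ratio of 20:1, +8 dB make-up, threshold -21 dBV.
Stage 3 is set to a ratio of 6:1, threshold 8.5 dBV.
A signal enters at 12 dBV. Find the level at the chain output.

Stage 1: 12 dBV is 30 dB over -18 dBV; at 2.5:1 that becomes 12 dB over, giving -6 dBV.
Stage 2: 15 dB above -21 dBV, reduced 20:1 to 0.75 dB above → -20.25 dBV; +8 dB make-up → -12.25 dBV.
Stage 3: -12.25 dBV is at or below the 8.5 dBV threshold — no compression; output -12.25 dBV.

-12.25 dBV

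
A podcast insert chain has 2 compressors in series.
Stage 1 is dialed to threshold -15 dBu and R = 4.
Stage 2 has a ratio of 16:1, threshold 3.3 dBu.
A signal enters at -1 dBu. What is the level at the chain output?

Stage 1: overshoot 14 dB → 14/4 = 3.5 dB → -11.5 dBu.
Stage 2: below threshold (-11.5 ≤ 3.3); passes unchanged; output -11.5 dBu.

-11.5 dBu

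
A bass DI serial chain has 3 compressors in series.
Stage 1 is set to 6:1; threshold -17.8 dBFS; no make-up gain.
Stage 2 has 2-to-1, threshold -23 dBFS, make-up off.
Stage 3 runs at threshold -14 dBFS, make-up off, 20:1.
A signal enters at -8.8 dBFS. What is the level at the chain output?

Stage 1: 9 dB above -17.8 dBFS, reduced 6:1 to 1.5 dB above → -16.3 dBFS.
Stage 2: overshoot 6.7 dB → 6.7/2 = 3.35 dB → -19.65 dBFS.
Stage 3: -19.65 dBFS is at or below the -14 dBFS threshold — no compression; output -19.65 dBFS.

-19.65 dBFS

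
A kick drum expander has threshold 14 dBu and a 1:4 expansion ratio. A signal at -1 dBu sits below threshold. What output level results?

Undershoot = 14 − (-1) = 15 dB.
At 1:4, that expands to 60 dB under threshold.
Output = 14 − 60 = -46 dBu.

-46 dBu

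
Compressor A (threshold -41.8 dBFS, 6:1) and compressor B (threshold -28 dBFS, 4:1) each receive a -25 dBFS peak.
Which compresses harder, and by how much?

A: 16.8 dB over, compressed to 2.8 dB over, so 14 dB of GR.
B: 3 dB over, compressed to 0.75 dB over, so 2.25 dB of GR.
A reduces 11.75 dB more.

A, by 11.75 dB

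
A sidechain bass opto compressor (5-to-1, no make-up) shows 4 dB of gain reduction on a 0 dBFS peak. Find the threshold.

Input is 5 dB above T (since output overshoot × R = input overshoot: (-4 − T)·5 = 0 − T gives T = -5 dBFS).
Check: -5 + (0 − (-5))/5 = -5 + 1 = -4 dBFS. ✓

-5 dBFS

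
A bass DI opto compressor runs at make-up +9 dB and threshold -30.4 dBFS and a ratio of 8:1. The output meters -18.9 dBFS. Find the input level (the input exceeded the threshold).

Remove make-up: -18.9 − 9 = -27.9 dBFS.
Post-compression overshoot = -27.9 − (-30.4) = 2.5 dB.
Input overshoot = R × output overshoot = 20 dB → input = -30.4 + 20 = -10.4 dBFS.

-10.4 dBFS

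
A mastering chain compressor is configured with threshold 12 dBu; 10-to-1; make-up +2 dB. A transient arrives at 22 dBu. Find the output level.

15 dBu

Overshoot: 22 − 12 = 10 dB.
The 10 dB excess becomes 1 dB after 10:1 reduction.
So the level is 12 + 1 = 13 dBu; make-up adds 2 dB, giving 15 dBu.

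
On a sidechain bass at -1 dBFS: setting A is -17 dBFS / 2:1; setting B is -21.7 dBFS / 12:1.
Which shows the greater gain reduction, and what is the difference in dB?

B, by 10.975 dB

A: 16 dB over, compressed to 8 dB over, so 8 dB of GR.
B: 20.7 dB over, compressed to 1.725 dB over, so 18.975 dB of GR.
B applies 10.975 dB more gain reduction.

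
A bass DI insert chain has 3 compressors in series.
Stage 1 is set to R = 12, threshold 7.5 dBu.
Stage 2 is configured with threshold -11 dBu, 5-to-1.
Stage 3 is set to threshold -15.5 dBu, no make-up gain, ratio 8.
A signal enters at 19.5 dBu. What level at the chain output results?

Stage 1: 12 dB above 7.5 dBu, reduced 12:1 to 1 dB above → 8.5 dBu.
Stage 2: 19.5 dB above -11 dBu, reduced 5:1 to 3.9 dB above → -7.1 dBu.
Stage 3: 8.4 dB above -15.5 dBu, reduced 8:1 to 1.05 dB above → -14.45 dBu.

-14.45 dBu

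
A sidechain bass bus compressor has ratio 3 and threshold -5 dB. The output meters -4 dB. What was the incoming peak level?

-2 dB

That's 1 dB above the -5 dB threshold.
Before 3:1 compression the overshoot was 1 × 3 = 3 dB, so input = -5 + 3 = -2 dB.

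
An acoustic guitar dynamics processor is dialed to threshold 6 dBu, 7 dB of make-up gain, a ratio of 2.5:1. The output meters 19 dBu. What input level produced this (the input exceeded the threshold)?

21 dBu

Before make-up, the level was 19 − 7 = 12 dBu.
The compressed level sits 12 − 6 = 6 dB over threshold.
Input overshoot = R × output overshoot = 15 dB → input = 6 + 15 = 21 dBu.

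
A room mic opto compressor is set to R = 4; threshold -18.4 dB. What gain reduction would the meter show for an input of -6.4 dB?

9 dB

The signal is 12 dB above threshold.
A 4:1 ratio leaves 3 dB of that excess.
Gain reduction = 12 − 3 = 9 dB.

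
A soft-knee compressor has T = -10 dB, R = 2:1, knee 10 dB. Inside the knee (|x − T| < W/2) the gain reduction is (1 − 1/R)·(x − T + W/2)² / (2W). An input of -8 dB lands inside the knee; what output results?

-9.225 dB

x − T + W/2 = -8 − (-10) + 5 = 7.
GR = (1 − 1/2) × 7² / 20 = 0.5 × 49 / 20 = 1.225 dB.
Output = -8 − 1.225 = -9.225 dB.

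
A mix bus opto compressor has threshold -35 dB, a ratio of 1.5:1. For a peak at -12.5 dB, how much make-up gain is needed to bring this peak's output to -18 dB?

2 dB

Without make-up, output = threshold + overshoot/1.5 = -35 + 15 = -20 dB.
Gap to target: 2 dB.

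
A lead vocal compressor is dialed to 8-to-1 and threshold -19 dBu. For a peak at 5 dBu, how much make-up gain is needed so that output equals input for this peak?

Without make-up, output = threshold + overshoot/8 = -19 + 3 = -16 dBu.
Gap to target: 21 dB.

21 dB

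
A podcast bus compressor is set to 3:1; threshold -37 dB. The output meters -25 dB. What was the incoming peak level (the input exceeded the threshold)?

-1 dB

Post-compression overshoot = -25 − (-37) = 12 dB.
Before 3:1 compression the overshoot was 12 × 3 = 36 dB, so input = -37 + 36 = -1 dB.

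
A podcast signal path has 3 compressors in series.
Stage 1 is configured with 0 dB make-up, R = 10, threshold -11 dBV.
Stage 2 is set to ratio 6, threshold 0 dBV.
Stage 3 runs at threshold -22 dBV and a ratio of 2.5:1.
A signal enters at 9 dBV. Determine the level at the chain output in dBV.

Stage 1: 20 dB above -11 dBV, reduced 10:1 to 2 dB above → -9 dBV.
Stage 2: -9 dBV ≤ 0 dBV, so stage 2 doesn't engage; output -9 dBV.
Stage 3: 13 dB above -22 dBV, reduced 2.5:1 to 5.2 dB above → -16.8 dBV.

-16.8 dBV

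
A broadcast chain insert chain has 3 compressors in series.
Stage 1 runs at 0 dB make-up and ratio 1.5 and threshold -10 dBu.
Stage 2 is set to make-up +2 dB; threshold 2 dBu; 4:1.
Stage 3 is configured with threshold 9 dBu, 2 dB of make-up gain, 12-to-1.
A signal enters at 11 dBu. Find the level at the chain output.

Stage 1: 11 dBu is 21 dB over -10 dBu; at 1.5:1 that becomes 14 dB over, giving 4 dBu.
Stage 2: 2 dB above 2 dBu, reduced 4:1 to 0.5 dB above → 2.5 dBu; +2 dB make-up → 4.5 dBu.
Stage 3: 4.5 dBu ≤ 9 dBu, so stage 3 doesn't engage; make-up brings it to 6.5 dBu.

6.5 dBu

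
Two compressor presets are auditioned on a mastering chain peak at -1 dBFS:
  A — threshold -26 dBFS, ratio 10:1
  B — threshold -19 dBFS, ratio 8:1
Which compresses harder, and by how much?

A, by 6.75 dB

A: overshoot 25 dB → output overshoot 2.5 dB → GR 22.5 dB.
B: overshoot 18 dB → output overshoot 2.25 dB → GR 15.75 dB.
Difference: 6.75 dB in favour of A.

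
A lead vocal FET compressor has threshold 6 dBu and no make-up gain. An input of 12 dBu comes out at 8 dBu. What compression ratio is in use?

Input overshoot = 12 − 6 = 6 dB; output overshoot = 8 − 6 = 2 dB.
Ratio = 6 / 2 = 3.

3:1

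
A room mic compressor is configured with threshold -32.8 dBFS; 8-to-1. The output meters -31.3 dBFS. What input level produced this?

The compressed level sits -31.3 − (-32.8) = 1.5 dB over threshold.
Input overshoot = R × output overshoot = 12 dB → input = -32.8 + 12 = -20.8 dBFS.

-20.8 dBFS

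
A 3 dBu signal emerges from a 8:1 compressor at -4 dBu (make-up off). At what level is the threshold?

-5 dBu

Gain reduction = 3 − (-4) = 7 dB; output overshoot = GR / (R − 1) = 7 / 7 = 1 dB.
Threshold = output − output overshoot = -4 − 1 = -5 dBu.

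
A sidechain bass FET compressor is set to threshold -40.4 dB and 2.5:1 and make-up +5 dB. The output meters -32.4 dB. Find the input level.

-32.9 dB

Before make-up, the level was -32.4 − 5 = -37.4 dB.
The compressed level sits -37.4 − (-40.4) = 3 dB over threshold.
Input overshoot = R × output overshoot = 7.5 dB → input = -40.4 + 7.5 = -32.9 dB.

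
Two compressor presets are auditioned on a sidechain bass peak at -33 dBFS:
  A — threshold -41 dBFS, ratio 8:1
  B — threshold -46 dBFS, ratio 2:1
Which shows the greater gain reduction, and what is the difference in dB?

A: GR = 8 − 8/8 = 7 dB.
B: GR = 13 − 13/2 = 6.5 dB.
A reduces 0.5 dB more.

A, by 0.5 dB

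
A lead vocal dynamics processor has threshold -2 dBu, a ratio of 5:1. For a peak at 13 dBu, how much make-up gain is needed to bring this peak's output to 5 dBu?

Overshoot 15 dB → 15/5 = 3 dB after compression, so the compressed level is -2 + 3 = 1 dBu.
Make-up = target − compressed = 5 − 1 = 4 dB.

4 dB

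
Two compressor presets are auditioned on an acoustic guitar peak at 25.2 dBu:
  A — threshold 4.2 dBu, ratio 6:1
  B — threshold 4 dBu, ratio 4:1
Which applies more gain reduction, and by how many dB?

A: 21 dB over, compressed to 3.5 dB over, so 17.5 dB of GR.
B: 21.2 dB over, compressed to 5.3 dB over, so 15.9 dB of GR.
A reduces 1.6 dB more.

A, by 1.6 dB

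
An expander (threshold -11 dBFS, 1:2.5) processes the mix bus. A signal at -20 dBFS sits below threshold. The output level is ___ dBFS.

Undershoot = (-11) − (-20) = 9 dB.
At 1:2.5, that expands to 22.5 dB under threshold.
Output = -11 − 22.5 = -33.5 dBFS.

-33.5 dBFS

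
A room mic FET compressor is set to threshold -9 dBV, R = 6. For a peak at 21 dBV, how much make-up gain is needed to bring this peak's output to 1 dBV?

Without make-up, output = threshold + overshoot/6 = -9 + 5 = -4 dBV.
Gap to target: 5 dB.

5 dB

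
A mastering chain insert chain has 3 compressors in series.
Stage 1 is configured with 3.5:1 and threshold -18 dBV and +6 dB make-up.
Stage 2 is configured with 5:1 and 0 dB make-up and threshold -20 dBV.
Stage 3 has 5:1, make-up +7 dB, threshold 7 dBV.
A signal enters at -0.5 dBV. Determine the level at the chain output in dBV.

Stage 1: -0.5 dBV is 17.5 dB over -18 dBV; at 3.5:1 that becomes 5 dB over, giving -13 dBV; +6 dB make-up → -7 dBV.
Stage 2: -7 dBV is 13 dB over -20 dBV; at 5:1 that becomes 2.6 dB over, giving -17.4 dBV.
Stage 3: -17.4 dBV ≤ 7 dBV, so stage 3 doesn't engage; make-up brings it to -10.4 dBV.

-10.4 dBV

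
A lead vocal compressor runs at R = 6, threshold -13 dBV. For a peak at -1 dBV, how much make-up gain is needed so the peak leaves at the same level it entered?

10 dB

Without make-up, output = threshold + overshoot/6 = -13 + 2 = -11 dBV.
Gap to target: 10 dB.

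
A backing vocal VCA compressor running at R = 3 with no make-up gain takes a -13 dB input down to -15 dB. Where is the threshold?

Let T be the threshold. Output overshoot = (input overshoot)/R, so -15 − T = (-13 − T)/3.
3·(-15 − T) = -13 − T → 2·T = -45 − (-13) = -32.
T = -32/2 = -16 dB.

-16 dB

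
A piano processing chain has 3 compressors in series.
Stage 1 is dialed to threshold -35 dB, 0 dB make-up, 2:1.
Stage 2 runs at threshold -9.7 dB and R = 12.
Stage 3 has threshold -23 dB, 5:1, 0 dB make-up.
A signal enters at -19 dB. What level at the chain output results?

Stage 1: 16 dB above -35 dB, reduced 2:1 to 8 dB above → -27 dB.
Stage 2: -27 dB ≤ -9.7 dB, so stage 2 doesn't engage; output -27 dB.
Stage 3: -27 dB is at or below the -23 dB threshold — no compression; output -27 dB.

-27 dB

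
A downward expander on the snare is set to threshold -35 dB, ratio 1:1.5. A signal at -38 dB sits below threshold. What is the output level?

The input is 3 dB below the -35 dB threshold.
A 1:1.5 expander multiplies undershoot by 1.5: 3 × 1.5 = 4.5 dB below threshold.
Output = -35 − 4.5 = -39.5 dB.

-39.5 dB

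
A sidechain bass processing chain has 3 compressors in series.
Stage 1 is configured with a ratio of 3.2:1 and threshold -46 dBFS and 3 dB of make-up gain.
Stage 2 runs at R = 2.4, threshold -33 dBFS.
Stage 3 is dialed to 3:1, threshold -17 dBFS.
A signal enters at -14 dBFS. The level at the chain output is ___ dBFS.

-33 dBFS

Stage 1: -14 dBFS is 32 dB over -46 dBFS; at 3.2:1 that becomes 10 dB over, giving -36 dBFS; +3 dB make-up → -33 dBFS.
Stage 2: below threshold (-33 ≤ -33); passes unchanged; output -33 dBFS.
Stage 3: -33 dBFS is at or below the -17 dBFS threshold — no compression; output -33 dBFS.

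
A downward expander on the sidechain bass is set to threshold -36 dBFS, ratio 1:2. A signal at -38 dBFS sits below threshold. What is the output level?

-40 dBFS

Below threshold, a 1:2 expander applies gain = (2−1)×(T − x) of attenuation.
(2−1) × 2 = 2 dB, so output = -38 − 2 = -40 dBFS.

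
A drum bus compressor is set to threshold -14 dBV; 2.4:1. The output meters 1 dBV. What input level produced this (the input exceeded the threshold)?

Post-compression overshoot = 1 − (-14) = 15 dB.
Undo the ratio: input overshoot = 15 × 2.4 = 36 dB, giving input = 22 dBV.

22 dBV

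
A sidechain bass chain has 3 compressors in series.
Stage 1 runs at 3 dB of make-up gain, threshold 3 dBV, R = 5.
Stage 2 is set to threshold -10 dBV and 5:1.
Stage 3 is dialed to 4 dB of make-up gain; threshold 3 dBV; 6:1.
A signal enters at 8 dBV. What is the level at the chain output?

Stage 1: 5 dB above 3 dBV, reduced 5:1 to 1 dB above → 4 dBV; +3 dB make-up → 7 dBV.
Stage 2: 17 dB above -10 dBV, reduced 5:1 to 3.4 dB above → -6.6 dBV.
Stage 3: -6.6 dBV ≤ 3 dBV, so stage 3 doesn't engage; make-up brings it to -2.6 dBV.

-2.6 dBV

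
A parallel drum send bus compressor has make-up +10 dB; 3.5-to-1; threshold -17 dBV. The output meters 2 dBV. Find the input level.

14.5 dBV

Stripping the +10 dB make-up gives -8 dBV at the gain stage.
That's 9 dB above the -17 dBV threshold.
Input overshoot = R × output overshoot = 31.5 dB → input = -17 + 31.5 = 14.5 dBV.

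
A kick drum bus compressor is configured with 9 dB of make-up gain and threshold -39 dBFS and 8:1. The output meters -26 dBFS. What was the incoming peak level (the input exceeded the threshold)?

Before make-up, the level was -26 − 9 = -35 dBFS.
The compressed level sits -35 − (-39) = 4 dB over threshold.
Input overshoot = R × output overshoot = 32 dB → input = -39 + 32 = -7 dBFS.

-7 dBFS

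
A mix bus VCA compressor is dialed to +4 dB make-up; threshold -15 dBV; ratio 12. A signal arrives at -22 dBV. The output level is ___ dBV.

-22 dBV is 7 dB below the -15 dBV threshold, so no gain reduction is applied.
Make-up gain adds 4 dB: -22 + 4 = -18 dBV.

-18 dBV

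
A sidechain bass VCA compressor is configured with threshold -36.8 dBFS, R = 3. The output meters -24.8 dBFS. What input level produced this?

-0.8 dBFS

Post-compression overshoot = -24.8 − (-36.8) = 12 dB.
Before 3:1 compression the overshoot was 12 × 3 = 36 dB, so input = -36.8 + 36 = -0.8 dBFS.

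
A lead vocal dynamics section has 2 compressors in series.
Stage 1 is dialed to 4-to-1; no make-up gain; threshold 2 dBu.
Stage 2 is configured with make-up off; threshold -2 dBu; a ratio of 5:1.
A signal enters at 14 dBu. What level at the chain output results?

Stage 1: 14 dBu is 12 dB over 2 dBu; at 4:1 that becomes 3 dB over, giving 5 dBu.
Stage 2: overshoot 7 dB → 7/5 = 1.4 dB → -0.6 dBu.

-0.6 dBu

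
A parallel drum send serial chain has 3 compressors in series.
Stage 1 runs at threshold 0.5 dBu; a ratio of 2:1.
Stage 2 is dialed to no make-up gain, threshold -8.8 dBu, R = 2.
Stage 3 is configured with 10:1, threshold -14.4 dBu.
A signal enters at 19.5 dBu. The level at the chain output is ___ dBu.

-12.9 dBu

Stage 1: 19.5 dBu is 19 dB over 0.5 dBu; at 2:1 that becomes 9.5 dB over, giving 10 dBu.
Stage 2: overshoot 18.8 dB → 18.8/2 = 9.4 dB → 0.6 dBu.
Stage 3: overshoot 15 dB → 15/10 = 1.5 dB → -12.9 dBu.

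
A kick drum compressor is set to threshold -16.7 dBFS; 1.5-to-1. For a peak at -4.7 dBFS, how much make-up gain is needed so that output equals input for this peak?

4 dB

The peak compresses to -16.7 + 12/1.5 = -8.7 dBFS.
To reach -4.7 dBFS requires -4.7 − (-8.7) = 4 dB of make-up.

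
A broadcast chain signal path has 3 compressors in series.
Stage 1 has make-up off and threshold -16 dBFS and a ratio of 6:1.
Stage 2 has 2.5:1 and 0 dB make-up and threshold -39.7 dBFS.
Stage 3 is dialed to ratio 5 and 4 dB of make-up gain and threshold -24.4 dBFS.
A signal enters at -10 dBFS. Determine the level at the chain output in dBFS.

Stage 1: -10 dBFS is 6 dB over -16 dBFS; at 6:1 that becomes 1 dB over, giving -15 dBFS.
Stage 2: overshoot 24.7 dB → 24.7/2.5 = 9.88 dB → -29.82 dBFS.
Stage 3: below threshold (-29.82 ≤ -24.4); passes unchanged; make-up brings it to -25.82 dBFS.

-25.82 dBFS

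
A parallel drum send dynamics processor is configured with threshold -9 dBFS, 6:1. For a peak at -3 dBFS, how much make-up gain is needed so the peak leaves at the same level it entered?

Overshoot 6 dB → 6/6 = 1 dB after compression, so the compressed level is -9 + 1 = -8 dBFS.
Make-up = target − compressed = -3 − (-8) = 5 dB.

5 dB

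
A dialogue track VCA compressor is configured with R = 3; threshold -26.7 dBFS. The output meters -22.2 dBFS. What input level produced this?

-13.2 dBFS

Post-compression overshoot = -22.2 − (-26.7) = 4.5 dB.
Undo the ratio: input overshoot = 4.5 × 3 = 13.5 dB, giving input = -13.2 dBFS.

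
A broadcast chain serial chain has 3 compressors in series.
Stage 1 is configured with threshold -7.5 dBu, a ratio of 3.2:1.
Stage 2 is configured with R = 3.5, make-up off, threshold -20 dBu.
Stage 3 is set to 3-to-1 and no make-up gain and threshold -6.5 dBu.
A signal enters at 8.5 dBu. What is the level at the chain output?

-15 dBu

Stage 1: 16 dB above -7.5 dBu, reduced 3.2:1 to 5 dB above → -2.5 dBu.
Stage 2: -2.5 dBu is 17.5 dB over -20 dBu; at 3.5:1 that becomes 5 dB over, giving -15 dBu.
Stage 3: -15 dBu ≤ -6.5 dBu, so stage 3 doesn't engage; output -15 dBu.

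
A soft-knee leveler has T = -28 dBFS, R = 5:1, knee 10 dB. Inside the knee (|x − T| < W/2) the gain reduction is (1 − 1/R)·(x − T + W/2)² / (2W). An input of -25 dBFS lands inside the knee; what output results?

x − T + W/2 = -25 − (-28) + 5 = 8.
GR = (1 − 1/5) × 8² / 20 = 0.8 × 64 / 20 = 2.56 dB.
Output = -25 − 2.56 = -27.56 dBFS.

-27.56 dBFS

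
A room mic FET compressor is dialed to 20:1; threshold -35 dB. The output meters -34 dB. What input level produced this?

Post-compression overshoot = -34 − (-35) = 1 dB.
Input overshoot = R × output overshoot = 20 dB → input = -35 + 20 = -15 dB.

-15 dB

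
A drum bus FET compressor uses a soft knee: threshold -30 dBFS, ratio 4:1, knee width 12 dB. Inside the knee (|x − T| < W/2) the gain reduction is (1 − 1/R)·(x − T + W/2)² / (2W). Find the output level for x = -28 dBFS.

-30 dBFS

x − T + W/2 = -28 − (-30) + 6 = 8.
GR = (1 − 1/4) × 8² / 24 = 0.75 × 64 / 24 = 2 dB.
Output = -28 − 2 = -30 dBFS.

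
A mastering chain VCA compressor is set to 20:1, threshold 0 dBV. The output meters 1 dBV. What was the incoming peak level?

The compressed level sits 1 − 0 = 1 dB over threshold.
Input overshoot = R × output overshoot = 20 dB → input = 0 + 20 = 20 dBV.

20 dBV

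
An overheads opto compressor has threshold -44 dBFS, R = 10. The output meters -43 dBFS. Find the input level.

-34 dBFS

That's 1 dB above the -44 dBFS threshold.
Before 10:1 compression the overshoot was 1 × 10 = 10 dB, so input = -44 + 10 = -34 dBFS.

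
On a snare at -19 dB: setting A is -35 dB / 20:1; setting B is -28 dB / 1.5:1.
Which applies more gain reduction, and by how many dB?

A, by 12.2 dB

A: overshoot 16 dB → output overshoot 0.8 dB → GR 15.2 dB.
B: overshoot 9 dB → output overshoot 6 dB → GR 3 dB.
A reduces 12.2 dB more.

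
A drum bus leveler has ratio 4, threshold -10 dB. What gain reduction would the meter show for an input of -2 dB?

6 dB

-2 dB exceeds the threshold by 8 dB.
At 4:1, output sits 8/4 = 2 dB above threshold.
GR = overshoot in − overshoot out = 8 − 2 = 6 dB.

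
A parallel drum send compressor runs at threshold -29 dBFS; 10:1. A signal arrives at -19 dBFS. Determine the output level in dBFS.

The input is 10 dB above the -29 dBFS threshold.
10:1 compression reduces that to 10/10 = 1 dB over.
Output = -29 + 1 = -28 dBFS.

-28 dBFS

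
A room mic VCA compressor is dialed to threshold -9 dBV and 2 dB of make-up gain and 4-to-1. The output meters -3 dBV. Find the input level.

Before make-up, the level was -3 − 2 = -5 dBV.
The compressed level sits -5 − (-9) = 4 dB over threshold.
Input overshoot = R × output overshoot = 16 dB → input = -9 + 16 = 7 dBV.

7 dBV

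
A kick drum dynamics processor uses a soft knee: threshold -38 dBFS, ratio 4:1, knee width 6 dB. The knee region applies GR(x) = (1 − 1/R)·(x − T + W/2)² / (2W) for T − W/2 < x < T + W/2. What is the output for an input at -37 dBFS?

-38 dBFS

x − T + W/2 = -37 − (-38) + 3 = 4.
GR = (1 − 1/4) × 4² / 12 = 0.75 × 16 / 12 = 1 dB.
Output = -37 − 1 = -38 dBFS.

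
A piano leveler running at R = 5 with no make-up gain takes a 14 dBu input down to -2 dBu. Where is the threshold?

Gain reduction = 14 − (-2) = 16 dB; output overshoot = GR / (R − 1) = 16 / 4 = 4 dB.
Threshold = output − output overshoot = -2 − 4 = -6 dBu.

-6 dBu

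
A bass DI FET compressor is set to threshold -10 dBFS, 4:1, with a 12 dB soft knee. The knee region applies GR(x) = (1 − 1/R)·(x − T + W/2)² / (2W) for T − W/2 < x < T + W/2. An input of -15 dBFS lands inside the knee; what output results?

-15.03125 dBFS

x − T + W/2 = -15 − (-10) + 6 = 1.
GR = (1 − 1/4) × 1² / 24 = 0.75 × 1 / 24 = 0.03125 dB.
Output = -15 − 0.03125 = -15.03125 dBFS.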